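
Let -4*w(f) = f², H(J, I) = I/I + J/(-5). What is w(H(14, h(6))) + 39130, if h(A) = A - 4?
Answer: 3912919/100 ≈ 39129.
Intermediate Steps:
h(A) = -4 + A
H(J, I) = 1 - J/5 (H(J, I) = 1 + J*(-⅕) = 1 - J/5)
w(f) = -f²/4
w(H(14, h(6))) + 39130 = -(1 - ⅕*14)²/4 + 39130 = -(1 - 14/5)²/4 + 39130 = -(-9/5)²/4 + 39130 = -¼*81/25 + 39130 = -81/100 + 39130 = 3912919/100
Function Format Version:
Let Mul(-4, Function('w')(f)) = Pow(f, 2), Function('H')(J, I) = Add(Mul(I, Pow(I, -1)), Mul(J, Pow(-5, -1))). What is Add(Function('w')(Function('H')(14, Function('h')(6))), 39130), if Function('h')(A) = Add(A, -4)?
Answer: Rational(3912919, 100) ≈ 39129.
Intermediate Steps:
Function('h')(A) = Add(-4, A)
Function('H')(J, I) = Add(1, Mul(Rational(-1, 5), J)) (Function('H')(J, I) = Add(1, Mul(J, Rational(-1, 5))) = Add(1, Mul(Rational(-1, 5), J)))
Function('w')(f) = Mul(Rational(-1, 4), Pow(f, 2))
Add(Function('w')(Function('H')(14, Function('h')(6))), 39130) = Add(Mul(Rational(-1, 4), Pow(Add(1, Mul(Rational(-1, 5), 14)), 2)), 39130) = Add(Mul(Rational(-1, 4), Pow(Add(1, Rational(-14, 5)), 2)), 39130) = Add(Mul(Rational(-1, 4), Pow(Rational(-9, 5), 2)), 39130) = Add(Mul(Rational(-1, 4), Rational(81, 25)), 39130) = Add(Rational(-81, 100), 39130) = Rational(3912919, 100)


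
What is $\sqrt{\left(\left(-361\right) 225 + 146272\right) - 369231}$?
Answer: $2 i \sqrt{76046} \approx 551.53 i$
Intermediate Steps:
$\sqrt{\left(\left(-361\right) 225 + 146272\right) - 369231} = \sqrt{\left(-81225 + 146272\right) - 369231} = \sqrt{65047 - 369231} = \sqrt{-304184} = 2 i \sqrt{76046}$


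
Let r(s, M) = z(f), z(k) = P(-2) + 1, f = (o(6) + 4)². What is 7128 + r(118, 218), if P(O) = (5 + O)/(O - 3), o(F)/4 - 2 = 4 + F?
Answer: 35642/5 ≈ 7128.4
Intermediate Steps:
o(F) = 24 + 4*F (o(F) = 8 + 4*(4 + F) = 8 + (16 + 4*F) = 24 + 4*F)
P(O) = (5 + O)/(-3 + O)
f = 2704 (f = ((24 + 4*6) + 4)² = ((24 + 24) + 4)² = (48 + 4)² = 52² = 2704)
z(k) = ⅖ (z(k) = (5 - 2)/(-3 - 2) + 1 = 3/(-5) + 1 = -⅕*3 + 1 = -⅗ + 1 = ⅖)
r(s, M) = ⅖
7128 + r(118, 218) = 7128 + ⅖ = 35642/5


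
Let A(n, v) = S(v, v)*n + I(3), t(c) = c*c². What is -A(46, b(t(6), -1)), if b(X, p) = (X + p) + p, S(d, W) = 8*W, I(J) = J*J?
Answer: -78761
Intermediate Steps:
I(J) = J²
t(c) = c³
b(X, p) = X + 2*p
A(n, v) = 9 + 8*n*v (A(n, v) = (8*v)*n + 3² = 8*n*v + 9 = 9 + 8*n*v)
-A(46, b(t(6), -1)) = -(9 + 8*46*(6³ + 2*(-1))) = -(9 + 8*46*(216 - 2)) = -(9 + 8*46*214) = -(9 + 78752) = -1*78761 = -78761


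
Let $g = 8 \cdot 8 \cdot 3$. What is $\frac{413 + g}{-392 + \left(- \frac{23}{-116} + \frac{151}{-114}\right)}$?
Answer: $- \frac{4000260}{2599351} \approx -1.5389$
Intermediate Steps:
$g = 192$ ($g = 64 \cdot 3 = 192$)
$\frac{413 + g}{-392 + \left(- \frac{23}{-116} + \frac{151}{-114}\right)} = \frac{413 + 192}{-392 + \left(- \frac{23}{-116} + \frac{151}{-114}\right)} = \frac{605}{-392 + \left(\left(-23\right) \left(- \frac{1}{116}\right) + 151 \left(- \frac{1}{114}\right)\right)} = \frac{605}{-392 + \left(\frac{23}{116} - \frac{151}{114}\right)} = \frac{605}{-392 - \frac{7447}{6612}} = \frac{605}{- \frac{2599351}{6612}} = 605 \left(- \frac{6612}{2599351}\right) = - \frac{4000260}{2599351}$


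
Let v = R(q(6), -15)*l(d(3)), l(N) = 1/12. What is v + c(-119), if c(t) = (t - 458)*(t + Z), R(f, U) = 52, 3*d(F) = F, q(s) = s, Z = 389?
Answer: -467357/3 ≈ -1.5579e+5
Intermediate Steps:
d(F) = F/3
l(N) = 1/12
v = 13/3 (v = 52*(1/12) = 13/3 ≈ 4.3333)
c(t) = (-458 + t)*(389 + t) (c(t) = (t - 458)*(t + 389) = (-458 + t)*(389 + t))
v + c(-119) = 13/3 + (-178162 + (-119)² - 69*(-119)) = 13/3 + (-178162 + 14161 + 8211) = 13/3 - 155790 = -467357/3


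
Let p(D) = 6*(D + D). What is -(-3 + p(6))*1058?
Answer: -73002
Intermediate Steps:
p(D) = 12*D (p(D) = 6*(2*D) = 12*D)
-(-3 + p(6))*1058 = -(-3 + 12*6)*1058 = -(-3 + 72)*1058 = -1*69*1058 = -69*1058 = -73002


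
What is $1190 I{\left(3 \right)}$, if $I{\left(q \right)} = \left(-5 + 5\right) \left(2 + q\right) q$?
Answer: $0$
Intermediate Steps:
$I{\left(q \right)} = 0$ ($I{\left(q \right)} = 0 \left(2 + q\right) q = 0 q = 0$)
$1190 I{\left(3 \right)} = 1190 \cdot 0 = 0$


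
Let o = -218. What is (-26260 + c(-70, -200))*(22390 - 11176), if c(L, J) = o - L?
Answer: -296139312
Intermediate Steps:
c(L, J) = -218 - L
(-26260 + c(-70, -200))*(22390 - 11176) = (-26260 + (-218 - 1*(-70)))*(22390 - 11176) = (-26260 + (-218 + 70))*11214 = (-26260 - 148)*11214 = -26408*11214 = -296139312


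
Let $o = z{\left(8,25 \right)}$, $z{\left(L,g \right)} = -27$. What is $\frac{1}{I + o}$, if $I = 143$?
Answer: $\frac{1}{116} \approx 0.0086207$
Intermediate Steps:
$o = -27$
$\frac{1}{I + o} = \frac{1}{143 - 27} = \frac{1}{116}$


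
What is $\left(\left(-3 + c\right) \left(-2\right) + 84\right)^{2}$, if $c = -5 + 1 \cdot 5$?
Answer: $8100$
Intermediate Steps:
$c = 0$ ($c = -5 + 5 = 0$)
$\left(\left(-3 + c\right) \left(-2\right) + 84\right)^{2} = \left(\left(-3 + 0\right) \left(-2\right) + 84\right)^{2} = \left(\left(-3\right) \left(-2\right) + 84\right)^{2} = \left(6 + 84\right)^{2} = 90^{2} = 8100$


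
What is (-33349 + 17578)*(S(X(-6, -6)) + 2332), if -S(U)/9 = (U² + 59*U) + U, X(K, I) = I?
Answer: -82766208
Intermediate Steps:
S(U) = -540*U - 9*U² (S(U) = -9*((U² + 59*U) + U) = -9*(U² + 60*U) = -540*U - 9*U²)
(-33349 + 17578)*(S(X(-6, -6)) + 2332) = (-33349 + 17578)*(-9*(-6)*(60 - 6) + 2332) = -15771*(-9*(-6)*54 + 2332) = -15771*(2916 + 2332) = -15771*5248 = -82766208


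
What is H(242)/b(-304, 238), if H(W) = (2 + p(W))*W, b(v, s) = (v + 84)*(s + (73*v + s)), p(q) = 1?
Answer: 33/217160 ≈ 0.00015196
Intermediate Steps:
b(v, s) = (84 + v)*(2*s + 73*v) (b(v, s) = (84 + v)*(s + (s + 73*v)) = (84 + v)*(2*s + 73*v))
H(W) = 3*W (H(W) = (2 + 1)*W = 3*W)
H(242)/b(-304, 238) = (3*242)/(73*(-304)**2 + 168*238 + 6132*(-304) + 2*238*(-304)) = 726/(73*92416 + 39984 - 1864128 - 144704) = 726/(6746368 + 39984 - 1864128 - 144704) = 726/4777520 = 726*(1/4777520) = 33/217160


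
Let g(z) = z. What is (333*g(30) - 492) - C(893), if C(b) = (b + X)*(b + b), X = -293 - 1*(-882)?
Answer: -2637354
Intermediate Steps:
X = 589 (X = -293 + 882 = 589)
C(b) = 2*b*(589 + b) (C(b) = (b + 589)*(b + b) = (589 + b)*(2*b) = 2*b*(589 + b))
(333*g(30) - 492) - C(893) = (333*30 - 492) - 2*893*(589 + 893) = (9990 - 492) - 2*893*1482 = 9498 - 1*2646852 = 9498 - 2646852 = -2637354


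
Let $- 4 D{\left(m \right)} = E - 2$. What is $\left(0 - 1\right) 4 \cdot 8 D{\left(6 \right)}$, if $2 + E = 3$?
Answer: $-8$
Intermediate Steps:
$E = 1$ ($E = -2 + 3 = 1$)
$D{\left(m \right)} = \frac{1}{4}$ ($D{\left(m \right)} = - \frac{1 - 2}{4} = \left(- \frac{1}{4}\right) \left(-1\right) = \frac{1}{4}$)
$\left(0 - 1\right) 4 \cdot 8 D{\left(6 \right)} = \left(0 - 1\right) 4 \cdot 8 \cdot \frac{1}{4} = \left(-1\right) 4 \cdot 8 \cdot \frac{1}{4} = \left(-4\right) 8 \cdot \frac{1}{4} = \left(-32\right) \frac{1}{4} = -8$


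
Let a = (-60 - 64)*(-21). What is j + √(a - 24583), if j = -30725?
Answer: -30725 + I*√21979 ≈ -30725.0 + 148.25*I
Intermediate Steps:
a = 2604 (a = -124*(-21) = 2604)
j + √(a - 24583) = -30725 + √(2604 - 24583) = -30725 + √(-21979) = -30725 + I*√21979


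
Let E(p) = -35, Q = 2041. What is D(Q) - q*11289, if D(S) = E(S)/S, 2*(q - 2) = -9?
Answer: 115204175/4082 ≈ 28222.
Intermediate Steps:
q = -5/2 (q = 2 + (½)*(-9) = 2 - 9/2 = -5/2 ≈ -2.5000)
D(S) = -35/S
D(Q) - q*11289 = -35/2041 - (-5)*11289/2 = -35*1/2041 - 1*(-56445/2) = -35/2041 + 56445/2 = 115204175/4082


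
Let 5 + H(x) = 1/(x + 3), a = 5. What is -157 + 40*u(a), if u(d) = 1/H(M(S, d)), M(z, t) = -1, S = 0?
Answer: -1493/9 ≈ -165.89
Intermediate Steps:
H(x) = -5 + 1/(3 + x) (H(x) = -5 + 1/(x + 3) = -5 + 1/(3 + x))
u(d) = -2/9 (u(d) = 1/((-14 - 5*(-1))/(3 - 1)) = 1/((-14 + 5)/2) = 1/((1/2)*(-9)) = 1/(-9/2) = -2/9)
-157 + 40*u(a) = -157 + 40*(-2/9) = -157 - 80/9 = -1493/9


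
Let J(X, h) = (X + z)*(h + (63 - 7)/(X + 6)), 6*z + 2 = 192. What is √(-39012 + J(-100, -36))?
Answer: 2*I*√181470243/141 ≈ 191.08*I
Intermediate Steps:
z = 95/3 (z = -⅓ + (⅙)*192 = -⅓ + 32 = 95/3 ≈ 31.667)
J(X, h) = (95/3 + X)*(h + 56/(6 + X)) (J(X, h) = (X + 95/3)*(h + (63 - 7)/(X + 6)) = (95/3 + X)*(h + 56/(6 + X)))
√(-39012 + J(-100, -36)) = √(-39012 + (5320 + 168*(-100) + 570*(-36) + 3*(-36)*(-100)² + 113*(-100)*(-36))/(3*(6 - 100))) = √(-39012 + (⅓)*(5320 - 16800 - 20520 + 3*(-36)*10000 + 406800)/(-94)) = √(-39012 + (⅓)*(-1/94)*(5320 - 16800 - 20520 - 1080000 + 406800)) = √(-39012 + (⅓)*(-1/94)*(-705200)) = √(-39012 + 352600/141) = √(-5148092/141) = 2*I*√181470243/141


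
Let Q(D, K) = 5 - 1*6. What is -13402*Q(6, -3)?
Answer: 13402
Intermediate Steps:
Q(D, K) = -1 (Q(D, K) = 5 - 6 = -1)
-13402*Q(6, -3) = -13402*(-1) = 13402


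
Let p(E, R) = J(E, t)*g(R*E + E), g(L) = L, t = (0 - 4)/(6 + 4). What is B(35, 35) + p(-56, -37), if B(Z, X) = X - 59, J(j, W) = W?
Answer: -4152/5 ≈ -830.40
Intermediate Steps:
t = -⅖ (t = -4/10 = -4*⅒ = -⅖ ≈ -0.40000)
B(Z, X) = -59 + X
p(E, R) = -2*E/5 - 2*E*R/5 (p(E, R) = -2*(R*E + E)/5 = -2*(E*R + E)/5 = -2*(E + E*R)/5 = -2*E/5 - 2*E*R/5)
B(35, 35) + p(-56, -37) = (-59 + 35) - ⅖*(-56)*(1 - 37) = -24 - ⅖*(-56)*(-36) = -24 - 4032/5 = -4152/5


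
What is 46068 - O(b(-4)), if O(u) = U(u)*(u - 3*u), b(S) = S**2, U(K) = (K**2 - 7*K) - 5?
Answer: 50516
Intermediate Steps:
U(K) = -5 + K**2 - 7*K
O(u) = -2*u*(-5 + u**2 - 7*u) (O(u) = (-5 + u**2 - 7*u)*(u - 3*u) = (-5 + u**2 - 7*u)*(-2*u) = -2*u*(-5 + u**2 - 7*u))
46068 - O(b(-4)) = 46068 - 2*(-4)**2*(5 - ((-4)**2)**2 + 7*(-4)**2) = 46068 - 2*16*(5 - 1*16**2 + 7*16) = 46068 - 2*16*(5 - 1*256 + 112) = 46068 - 2*16*(5 - 256 + 112) = 46068 - 2*16*(-139) = 46068 - 1*(-4448) = 46068 + 4448 = 50516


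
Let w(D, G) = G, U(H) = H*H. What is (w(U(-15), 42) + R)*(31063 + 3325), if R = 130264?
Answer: 4480962728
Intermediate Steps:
U(H) = H²
(w(U(-15), 42) + R)*(31063 + 3325) = (42 + 130264)*(31063 + 3325) = 130306*34388 = 4480962728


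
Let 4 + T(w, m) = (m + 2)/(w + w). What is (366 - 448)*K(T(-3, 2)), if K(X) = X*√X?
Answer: 1148*I*√42/9 ≈ 826.65*I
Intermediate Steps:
T(w, m) = -4 + (2 + m)/(2*w) (T(w, m) = -4 + (m + 2)/(w + w) = -4 + (2 + m)/((2*w)) = -4 + (2 + m)*(1/(2*w)) = -4 + (2 + m)/(2*w))
K(X) = X^(3/2)
(366 - 448)*K(T(-3, 2)) = (366 - 448)*((½)*(2 + 2 - 8*(-3))/(-3))^(3/2) = -82*(-I*√6*(2 + 2 + 24)^(3/2)/36) = -82*(-14*I*√42/9) = -(-1148)*I*√42/9 = 1148*I*√42/9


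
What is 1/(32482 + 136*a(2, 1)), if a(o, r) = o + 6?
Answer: 1/33570 ≈ 2.9788e-5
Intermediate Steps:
a(o, r) = 6 + o
1/(32482 + 136*a(2, 1)) = 1/(32482 + 136*(6 + 2)) = 1/(32482 + 136*8) = 1/(32482 + 1088) = 1/33570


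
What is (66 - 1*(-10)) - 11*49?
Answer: -463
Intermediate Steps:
(66 - 1*(-10)) - 11*49 = (66 + 10) - 539 = 76 - 539 = -463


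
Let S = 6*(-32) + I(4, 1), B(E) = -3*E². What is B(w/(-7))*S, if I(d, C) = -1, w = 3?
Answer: 5211/49 ≈ 106.35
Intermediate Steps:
S = -193 (S = 6*(-32) - 1 = -192 - 1 = -193)
B(w/(-7))*S = -3*(3/(-7))²*(-193) = -3*(3*(-⅐))²*(-193) = -3*(-3/7)²*(-193) = -3*9/49*(-193) = -27/49*(-193) = 5211/49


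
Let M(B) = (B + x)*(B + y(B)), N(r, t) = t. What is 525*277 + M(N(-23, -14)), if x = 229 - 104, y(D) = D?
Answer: 142317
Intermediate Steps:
x = 125
M(B) = 2*B*(125 + B) (M(B) = (B + 125)*(B + B) = (125 + B)*(2*B) = 2*B*(125 + B))
525*277 + M(N(-23, -14)) = 525*277 + 2*(-14)*(125 - 14) = 145425 + 2*(-14)*111 = 145425 - 3108 = 142317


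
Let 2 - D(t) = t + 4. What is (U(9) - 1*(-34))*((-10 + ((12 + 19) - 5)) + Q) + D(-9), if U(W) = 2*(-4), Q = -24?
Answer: -201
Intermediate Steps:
U(W) = -8
D(t) = -2 - t (D(t) = 2 - (t + 4) = 2 - (4 + t) = 2 + (-4 - t) = -2 - t)
(U(9) - 1*(-34))*((-10 + ((12 + 19) - 5)) + Q) + D(-9) = (-8 - 1*(-34))*((-10 + ((12 + 19) - 5)) - 24) + (-2 - 1*(-9)) = (-8 + 34)*((-10 + (31 - 5)) - 24) + (-2 + 9) = 26*((-10 + 26) - 24) + 7 = 26*(16 - 24) + 7 = 26*(-8) + 7 = -208 + 7 = -201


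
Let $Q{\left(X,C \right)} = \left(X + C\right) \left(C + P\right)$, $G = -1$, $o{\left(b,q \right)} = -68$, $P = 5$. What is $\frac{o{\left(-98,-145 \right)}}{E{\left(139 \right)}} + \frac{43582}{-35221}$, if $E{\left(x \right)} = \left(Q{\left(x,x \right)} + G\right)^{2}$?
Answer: $- \frac{69839327637330}{56440981927381} \approx -1.2374$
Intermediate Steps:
$Q{\left(X,C \right)} = \left(5 + C\right) \left(C + X\right)$ ($Q{\left(X,C \right)} = \left(X + C\right) \left(C + 5\right) = \left(C + X\right) \left(5 + C\right) = \left(5 + C\right) \left(C + X\right)$)
$E{\left(x \right)} = \left(-1 + 2 x^{2} + 10 x\right)^{2}$ ($E{\left(x \right)} = \left(\left(x^{2} + 5 x + 5 x + x x\right) - 1\right)^{2} = \left(\left(x^{2} + 5 x + 5 x + x^{2}\right) - 1\right)^{2} = \left(\left(2 x^{2} + 10 x\right) - 1\right)^{2} = \left(-1 + 2 x^{2} + 10 x\right)^{2}$)
$\frac{o{\left(-98,-145 \right)}}{E{\left(139 \right)}} + \frac{43582}{-35221} = - \frac{68}{\left(-1 + 2 \cdot 139^{2} + 10 \cdot 139\right)^{2}} + \frac{43582}{-35221} = - \frac{68}{\left(-1 + 2 \cdot 19321 + 1390\right)^{2}} + 43582 \left(- \frac{1}{35221}\right) = - \frac{68}{\left(-1 + 38642 + 1390\right)^{2}} - \frac{43582}{35221} = - \frac{68}{40031^{2}} - \frac{43582}{35221} = - \frac{68}{1602480961} - \frac{43582}{35221} = - \frac{69839327637330}{56440981927381}$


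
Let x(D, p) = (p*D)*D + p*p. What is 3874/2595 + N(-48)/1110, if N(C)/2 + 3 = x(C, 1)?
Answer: 180528/32005 ≈ 5.6406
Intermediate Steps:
x(D, p) = p² + p*D² (x(D, p) = (D*p)*D + p² = p*D² + p² = p² + p*D²)
N(C) = -4 + 2*C² (N(C) = -6 + 2*(1*(1 + C²)) = -6 + 2*(1 + C²) = -6 + (2 + 2*C²) = -4 + 2*C²)
3874/2595 + N(-48)/1110 = 3874/2595 + (-4 + 2*(-48)²)/1110 = 3874*(1/2595) + (-4 + 2*2304)*(1/1110) = 3874/2595 + (-4 + 4608)*(1/1110) = 3874/2595 + 4604*(1/1110) = 3874/2595 + 2302/555 = 180528/32005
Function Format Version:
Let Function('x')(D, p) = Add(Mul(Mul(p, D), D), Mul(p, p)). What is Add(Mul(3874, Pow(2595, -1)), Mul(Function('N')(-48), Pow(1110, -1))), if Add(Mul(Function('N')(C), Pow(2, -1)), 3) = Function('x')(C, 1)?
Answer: Rational(180528, 32005) ≈ 5.6406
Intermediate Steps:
Function('x')(D, p) = Add(Pow(p, 2), Mul(p, Pow(D, 2))) (Function('x')(D, p) = Add(Mul(Mul(D, p), D), Pow(p, 2)) = Add(Mul(p, Pow(D, 2)), Pow(p, 2)) = Add(Pow(p, 2), Mul(p, Pow(D, 2))))
Function('N')(C) = Add(-4, Mul(2, Pow(C, 2))) (Function('N')(C) = Add(-6, Mul(2, Mul(1, Add(1, Pow(C, 2))))) = Add(-6, Mul(2, Add(1, Pow(C, 2)))) = Add(-6, Add(2, Mul(2, Pow(C, 2)))) = Add(-4, Mul(2, Pow(C, 2))))
Add(Mul(3874, Pow(2595, -1)), Mul(Function('N')(-48), Pow(1110, -1))) = Add(Mul(3874, Pow(2595, -1)), Mul(Add(-4, Mul(2, Pow(-48, 2))), Pow(1110, -1))) = Add(Mul(3874, Rational(1, 2595)), Mul(Add(-4, Mul(2, 2304)), Rational(1, 1110))) = Add(Rational(3874, 2595), Mul(Add(-4, 4608), Rational(1, 1110))) = Add(Rational(3874, 2595), Mul(4604, Rational(1, 1110))) = Add(Rational(3874, 2595), Rational(2302, 555)) = Rational(180528, 32005)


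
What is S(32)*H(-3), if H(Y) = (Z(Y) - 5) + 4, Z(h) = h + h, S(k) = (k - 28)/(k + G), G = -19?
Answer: -28/13 ≈ -2.1538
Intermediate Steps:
S(k) = (-28 + k)/(-19 + k) (S(k) = (k - 28)/(k - 19) = (-28 + k)/(-19 + k))
Z(h) = 2*h
H(Y) = -1 + 2*Y (H(Y) = (2*Y - 5) + 4 = (-5 + 2*Y) + 4 = -1 + 2*Y)
S(32)*H(-3) = ((-28 + 32)/(-19 + 32))*(-1 + 2*(-3)) = (4/13)*(-1 - 6) = ((1/13)*4)*(-7) = (4/13)*(-7) = -28/13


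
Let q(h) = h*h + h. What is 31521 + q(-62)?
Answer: 35303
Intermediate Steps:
q(h) = h + h² (q(h) = h² + h = h + h²)
31521 + q(-62) = 31521 - 62*(1 - 62) = 31521 - 62*(-61) = 31521 + 3782 = 35303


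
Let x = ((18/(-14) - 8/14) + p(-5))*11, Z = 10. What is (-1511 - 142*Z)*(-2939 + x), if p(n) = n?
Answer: 61847031/7 ≈ 8.8353e+6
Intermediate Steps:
x = -528/7 (x = ((18/(-14) - 8/14) - 5)*11 = ((18*(-1/14) - 8*1/14) - 5)*11 = ((-9/7 - 4/7) - 5)*11 = (-13/7 - 5)*11 = -48/7*11 = -528/7 ≈ -75.429)
(-1511 - 142*Z)*(-2939 + x) = (-1511 - 142*10)*(-2939 - 528/7) = (-1511 - 1420)*(-21101/7) = -2931*(-21101/7) = 61847031/7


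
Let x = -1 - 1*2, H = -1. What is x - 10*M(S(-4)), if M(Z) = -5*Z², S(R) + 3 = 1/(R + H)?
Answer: 509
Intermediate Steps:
S(R) = -3 + 1/(-1 + R) (S(R) = -3 + 1/(R - 1) = -3 + 1/(-1 + R))
x = -3 (x = -1 - 2 = -3)
x - 10*M(S(-4)) = -3 - (-50)*((4 - 3*(-4))/(-1 - 4))² = -3 - (-50)*((4 + 12)/(-5))² = -3 - (-50)*(-⅕*16)² = -3 - (-50)*(-16/5)² = -3 - (-50)*256/25 = -3 - 10*(-256/5) = -3 + 512 = 509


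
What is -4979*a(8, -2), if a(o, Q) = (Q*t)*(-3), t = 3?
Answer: -89622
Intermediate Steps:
a(o, Q) = -9*Q (a(o, Q) = (Q*3)*(-3) = (3*Q)*(-3) = -9*Q)
-4979*a(8, -2) = -4979*(-9*(-2)) = -4979*18 = -1*89622 = -89622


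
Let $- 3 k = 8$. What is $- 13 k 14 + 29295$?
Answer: $\frac{89341}{3} \approx 29780.0$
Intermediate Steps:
$k = - \frac{8}{3}$ ($k = \left(- \frac{1}{3}\right) 8 = - \frac{8}{3} \approx -2.6667$)
$- 13 k 14 + 29295 = \left(-13\right) \left(- \frac{8}{3}\right) 14 + 29295 = \frac{104}{3} \cdot 14 + 29295 = \frac{1456}{3} + 29295 = \frac{89341}{3}$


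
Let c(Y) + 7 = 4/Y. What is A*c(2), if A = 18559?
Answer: -92795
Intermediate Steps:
c(Y) = -7 + 4/Y
A*c(2) = 18559*(-7 + 4/2) = 18559*(-7 + 4*(1/2)) = 18559*(-7 + 2) = 18559*(-5) = -92795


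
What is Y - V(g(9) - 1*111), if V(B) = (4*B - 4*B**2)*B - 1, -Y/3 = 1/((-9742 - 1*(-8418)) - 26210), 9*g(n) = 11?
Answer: -35728683240925/6690762 ≈ -5.3400e+6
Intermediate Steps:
g(n) = 11/9 (g(n) = (1/9)*11 = 11/9)
Y = 1/9178 (Y = -3/((-9742 - 1*(-8418)) - 26210) = -3/((-9742 + 8418) - 26210) = -3/(-1324 - 26210) = -3/(-27534) = -3*(-1/27534) = 1/9178 ≈ 0.00010896)
V(B) = -1 + B*(-4*B**2 + 4*B) (V(B) = (-4*B**2 + 4*B)*B - 1 = B*(-4*B**2 + 4*B) - 1 = -1 + B*(-4*B**2 + 4*B))
Y - V(g(9) - 1*111) = 1/9178 - (-1 - 4*(11/9 - 1*111)**3 + 4*(11/9 - 1*111)**2) = 1/9178 - (-1 - 4*(11/9 - 111)**3 + 4*(11/9 - 111)**2) = 1/9178 - (-1 - 4*(-988/9)**3 + 4*(-988/9)**2) = 1/9178 - (-1 - 4*(-964430272/729) + 4*(976144/81)) = 1/9178 - (-1 + 3857721088/729 + 3904576/81) = 1/9178 - 1*3892861543/729 = 1/9178 - 3892861543/729 = -35728683240925/6690762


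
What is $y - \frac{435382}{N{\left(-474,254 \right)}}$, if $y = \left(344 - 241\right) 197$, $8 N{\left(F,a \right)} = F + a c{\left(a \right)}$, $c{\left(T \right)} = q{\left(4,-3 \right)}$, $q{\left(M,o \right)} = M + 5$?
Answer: $\frac{8321059}{453} \approx 18369.0$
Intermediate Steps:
$q{\left(M,o \right)} = 5 + M$
$c{\left(T \right)} = 9$ ($c{\left(T \right)} = 5 + 4 = 9$)
$N{\left(F,a \right)} = \frac{F}{8} + \frac{9 a}{8}$ ($N{\left(F,a \right)} = \frac{F + a 9}{8} = \frac{F + 9 a}{8} = \frac{F}{8} + \frac{9 a}{8}$)
$y = 20291$ ($y = 103 \cdot 197 = 20291$)
$y - \frac{435382}{N{\left(-474,254 \right)}} = 20291 - \frac{435382}{\frac{1}{8} \left(-474\right) + \frac{9}{8} \cdot 254} = 20291 - \frac{435382}{- \frac{237}{4} + \frac{1143}{4}} = 20291 - \frac{435382}{\frac{453}{2}} = 20291 - 435382 \cdot \frac{2}{453} = 20291 - \frac{870764}{453} = \frac{8321059}{453}$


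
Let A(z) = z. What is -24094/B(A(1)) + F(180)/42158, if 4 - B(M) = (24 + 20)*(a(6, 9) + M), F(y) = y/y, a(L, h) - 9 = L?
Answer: 18138492/526975 ≈ 34.420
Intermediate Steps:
a(L, h) = 9 + L
F(y) = 1
B(M) = -656 - 44*M (B(M) = 4 - (24 + 20)*((9 + 6) + M) = 4 - 44*(15 + M) = 4 - (660 + 44*M) = 4 + (-660 - 44*M) = -656 - 44*M)
-24094/B(A(1)) + F(180)/42158 = -24094/(-656 - 44*1) + 1/42158 = -24094/(-656 - 44) + 1*(1/42158) = -24094/(-700) + 1/42158 = -24094*(-1/700) + 1/42158 = 1721/50 + 1/42158 = 18138492/526975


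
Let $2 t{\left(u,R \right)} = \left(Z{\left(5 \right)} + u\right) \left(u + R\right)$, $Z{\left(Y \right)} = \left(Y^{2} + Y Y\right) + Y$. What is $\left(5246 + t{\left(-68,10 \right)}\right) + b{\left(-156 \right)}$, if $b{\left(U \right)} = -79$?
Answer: $5544$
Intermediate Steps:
$Z{\left(Y \right)} = Y + 2 Y^{2}$ ($Z{\left(Y \right)} = \left(Y^{2} + Y^{2}\right) + Y = 2 Y^{2} + Y = Y + 2 Y^{2}$)
$t{\left(u,R \right)} = \frac{\left(55 + u\right) \left(R + u\right)}{2}$ ($t{\left(u,R \right)} = \frac{\left(5 \left(1 + 2 \cdot 5\right) + u\right) \left(u + R\right)}{2} = \frac{\left(5 \left(1 + 10\right) + u\right) \left(R + u\right)}{2} = \frac{\left(5 \cdot 11 + u\right) \left(R + u\right)}{2} = \frac{\left(55 + u\right) \left(R + u\right)}{2}$)
$\left(5246 + t{\left(-68,10 \right)}\right) + b{\left(-156 \right)} = \left(5246 + \left(\frac{\left(-68\right)^{2}}{2} + \frac{55}{2} \cdot 10 + \frac{55}{2} \left(-68\right) + \frac{1}{2} \cdot 10 \left(-68\right)\right)\right) - 79 = \left(5246 + \left(\frac{1}{2} \cdot 4624 + 275 - 1870 - 340\right)\right) - 79 = \left(5246 + \left(2312 + 275 - 1870 - 340\right)\right) - 79 = \left(5246 + 377\right) - 79 = 5623 - 79 = 5544$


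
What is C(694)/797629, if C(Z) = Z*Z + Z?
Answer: 482330/797629 ≈ 0.60470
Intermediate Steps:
C(Z) = Z + Z² (C(Z) = Z² + Z = Z + Z²)
C(694)/797629 = (694*(1 + 694))/797629 = (694*695)*(1/797629) = 482330*(1/797629) = 482330/797629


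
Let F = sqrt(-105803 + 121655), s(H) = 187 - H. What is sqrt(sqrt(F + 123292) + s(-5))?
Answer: sqrt(192 + sqrt(2)*sqrt(61646 + sqrt(3963))) ≈ 23.309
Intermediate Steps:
F = 2*sqrt(3963) (F = sqrt(15852) = 2*sqrt(3963) ≈ 125.90)
sqrt(sqrt(F + 123292) + s(-5)) = sqrt(sqrt(2*sqrt(3963) + 123292) + (187 - 1*(-5))) = sqrt(sqrt(123292 + 2*sqrt(3963)) + (187 + 5)) = sqrt(sqrt(123292 + 2*sqrt(3963)) + 192) = sqrt(192 + sqrt(123292 + 2*sqrt(3963)))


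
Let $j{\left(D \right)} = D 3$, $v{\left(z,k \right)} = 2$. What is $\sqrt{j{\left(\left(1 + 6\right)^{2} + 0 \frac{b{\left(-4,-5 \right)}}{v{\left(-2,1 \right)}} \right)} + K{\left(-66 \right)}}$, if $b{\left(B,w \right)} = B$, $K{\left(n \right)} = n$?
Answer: $9$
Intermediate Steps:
$j{\left(D \right)} = 3 D$
$\sqrt{j{\left(\left(1 + 6\right)^{2} + 0 \frac{b{\left(-4,-5 \right)}}{v{\left(-2,1 \right)}} \right)} + K{\left(-66 \right)}} = \sqrt{3 \left(\left(1 + 6\right)^{2} + 0 \left(- \frac{4}{2}\right)\right) - 66} = \sqrt{3 \left(7^{2} + 0 \left(\left(-4\right) \frac{1}{2}\right)\right) - 66} = \sqrt{3 \left(49 + 0 \left(-2\right)\right) - 66} = \sqrt{3 \left(49 + 0\right) - 66} = \sqrt{3 \cdot 49 - 66} = \sqrt{147 - 66} = \sqrt{81} = 9$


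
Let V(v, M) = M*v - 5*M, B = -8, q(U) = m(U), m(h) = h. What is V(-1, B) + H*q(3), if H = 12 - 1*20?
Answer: 24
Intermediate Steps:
H = -8 (H = 12 - 20 = -8)
q(U) = U
V(v, M) = -5*M + M*v
V(-1, B) + H*q(3) = -8*(-5 - 1) - 8*3 = -8*(-6) - 24 = 48 - 24 = 24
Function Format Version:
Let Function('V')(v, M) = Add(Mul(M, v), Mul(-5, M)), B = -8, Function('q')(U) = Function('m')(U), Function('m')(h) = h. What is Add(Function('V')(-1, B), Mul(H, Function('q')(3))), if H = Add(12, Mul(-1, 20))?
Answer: 24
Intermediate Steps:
H = -8 (H = Add(12, -20) = -8)
Function('q')(U) = U
Function('V')(v, M) = Add(Mul(-5, M), Mul(M, v))
Add(Function('V')(-1, B), Mul(H, Function('q')(3))) = Add(Mul(-8, Add(-5, -1)), Mul(-8, 3)) = Add(Mul(-8, -6), -24) = Add(48, -24) = 24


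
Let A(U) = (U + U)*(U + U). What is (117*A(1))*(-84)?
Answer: -39312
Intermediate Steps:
A(U) = 4*U² (A(U) = (2*U)*(2*U) = 4*U²)
(117*A(1))*(-84) = (117*(4*1²))*(-84) = (117*(4*1))*(-84) = (117*4)*(-84) = 468*(-84) = -39312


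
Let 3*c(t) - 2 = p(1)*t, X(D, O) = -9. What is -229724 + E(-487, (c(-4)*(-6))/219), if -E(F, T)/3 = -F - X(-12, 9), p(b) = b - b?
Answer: -231212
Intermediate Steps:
p(b) = 0
c(t) = ⅔ (c(t) = ⅔ + (0*t)/3 = ⅔ + (⅓)*0 = ⅔ + 0 = ⅔)
E(F, T) = -27 + 3*F (E(F, T) = -3*(-F - 1*(-9)) = -3*(-F + 9) = -3*(9 - F) = -27 + 3*F)
-229724 + E(-487, (c(-4)*(-6))/219) = -229724 + (-27 + 3*(-487)) = -229724 + (-27 - 1461) = -229724 - 1488 = -231212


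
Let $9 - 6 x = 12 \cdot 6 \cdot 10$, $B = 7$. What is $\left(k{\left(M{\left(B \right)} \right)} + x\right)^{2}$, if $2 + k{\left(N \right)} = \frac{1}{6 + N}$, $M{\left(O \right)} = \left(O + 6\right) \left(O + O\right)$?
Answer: $\frac{513158409}{35344} \approx 14519.0$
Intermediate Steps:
$x = - \frac{237}{2}$ ($x = \frac{3}{2} - \frac{12 \cdot 6 \cdot 10}{6} = \frac{3}{2} - \frac{72 \cdot 10}{6} = \frac{3}{2} - 120 = - \frac{237}{2} \approx -118.5$)
$M{\left(O \right)} = 2 O \left(6 + O\right)$ ($M{\left(O \right)} = \left(6 + O\right) 2 O = 2 O \left(6 + O\right)$)
$k{\left(N \right)} = -2 + \frac{1}{6 + N}$
$\left(k{\left(M{\left(B \right)} \right)} + x\right)^{2} = \left(\frac{-11 - 2 \cdot 2 \cdot 7 \left(6 + 7\right)}{6 + 2 \cdot 7 \left(6 + 7\right)} - \frac{237}{2}\right)^{2} = \left(\frac{-11 - 2 \cdot 2 \cdot 7 \cdot 13}{6 + 2 \cdot 7 \cdot 13} - \frac{237}{2}\right)^{2} = \left(\frac{-11 - 364}{6 + 182} - \frac{237}{2}\right)^{2} = \left(\frac{-11 - 364}{188} - \frac{237}{2}\right)^{2} = \left(\frac{1}{188} \left(-375\right) - \frac{237}{2}\right)^{2} = \left(- \frac{375}{188} - \frac{237}{2}\right)^{2} = \left(- \frac{22653}{188}\right)^{2} = \frac{513158409}{35344}$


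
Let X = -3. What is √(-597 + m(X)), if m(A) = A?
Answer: 10*I*√6 ≈ 24.495*I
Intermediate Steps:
√(-597 + m(X)) = √(-597 - 3) = √(-600) = 10*I*√6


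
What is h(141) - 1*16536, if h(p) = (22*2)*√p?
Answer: -16536 + 44*√141 ≈ -16014.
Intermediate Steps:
h(p) = 44*√p
h(141) - 1*16536 = 44*√141 - 1*16536 = 44*√141 - 16536 = -16536 + 44*√141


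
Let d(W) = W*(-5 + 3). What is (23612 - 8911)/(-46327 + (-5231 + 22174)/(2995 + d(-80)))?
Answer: -46381655/146144742 ≈ -0.31737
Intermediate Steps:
d(W) = -2*W (d(W) = W*(-2) = -2*W)
(23612 - 8911)/(-46327 + (-5231 + 22174)/(2995 + d(-80))) = (23612 - 8911)/(-46327 + (-5231 + 22174)/(2995 - 2*(-80))) = 14701/(-46327 + 16943/(2995 + 160)) = 14701/(-46327 + 16943/3155) = 14701/(-146144742/3155) = 14701*(-3155/146144742) = -46381655/146144742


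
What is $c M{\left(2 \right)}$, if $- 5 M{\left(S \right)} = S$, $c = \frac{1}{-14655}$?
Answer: $\frac{2}{73275} \approx 2.7294 \cdot 10^{-5}$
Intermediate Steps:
$c = - \frac{1}{14655} \approx -6.8236 \cdot 10^{-5}$
$M{\left(S \right)} = - \frac{S}{5}$
$c M{\left(2 \right)} = - \frac{\left(- \frac{1}{5}\right) 2}{14655} = \left(- \frac{1}{14655}\right) \left(- \frac{2}{5}\right) = \frac{2}{73275}$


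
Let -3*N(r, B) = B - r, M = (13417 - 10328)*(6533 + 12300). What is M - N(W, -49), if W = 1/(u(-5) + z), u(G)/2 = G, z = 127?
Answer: 20419467353/351 ≈ 5.8175e+7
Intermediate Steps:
u(G) = 2*G
M = 58175137 (M = 3089*18833 = 58175137)
W = 1/117 (W = 1/(2*(-5) + 127) = 1/(-10 + 127) = 1/117 ≈ 0.0085470)
N(r, B) = -B/3 + r/3 (N(r, B) = -(B - r)/3 = -B/3 + r/3)
M - N(W, -49) = 58175137 - (-1/3*(-49) + (1/3)*(1/117)) = 58175137 - (49/3 + 1/351) = 58175137 - 1*5734/351 = 58175137 - 5734/351 = 20419467353/351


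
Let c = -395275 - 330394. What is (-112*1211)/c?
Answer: 19376/103667 ≈ 0.18691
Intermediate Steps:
c = -725669
(-112*1211)/c = -112*1211/(-725669) = -135632*(-1/725669) = 19376/103667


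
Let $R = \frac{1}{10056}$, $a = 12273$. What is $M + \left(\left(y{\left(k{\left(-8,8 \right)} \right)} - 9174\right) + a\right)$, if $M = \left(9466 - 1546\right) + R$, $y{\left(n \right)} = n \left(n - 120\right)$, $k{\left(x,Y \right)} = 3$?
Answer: $\frac{107277409}{10056} \approx 10668.0$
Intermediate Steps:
$R = \frac{1}{10056} \approx 9.9443 \cdot 10^{-5}$
$y{\left(n \right)} = n \left(-120 + n\right)$
$M = \frac{79643521}{10056}$ ($M = \left(9466 - 1546\right) + \frac{1}{10056} = 7920 + \frac{1}{10056} = \frac{79643521}{10056} \approx 7920.0$)
$M + \left(\left(y{\left(k{\left(-8,8 \right)} \right)} - 9174\right) + a\right) = \frac{79643521}{10056} + \left(\left(3 \left(-120 + 3\right) - 9174\right) + 12273\right) = \frac{79643521}{10056} + \left(\left(3 \left(-117\right) - 9174\right) + 12273\right) = \frac{79643521}{10056} + \left(\left(-351 - 9174\right) + 12273\right) = \frac{79643521}{10056} + \left(-9525 + 12273\right) = \frac{79643521}{10056} + 2748 = \frac{107277409}{10056}$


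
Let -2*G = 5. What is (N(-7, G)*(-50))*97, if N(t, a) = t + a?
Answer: 46075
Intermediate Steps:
G = -5/2 (G = -1/2*5 = -5/2 ≈ -2.5000)
N(t, a) = a + t
(N(-7, G)*(-50))*97 = ((-5/2 - 7)*(-50))*97 = -19/2*(-50)*97 = 475*97 = 46075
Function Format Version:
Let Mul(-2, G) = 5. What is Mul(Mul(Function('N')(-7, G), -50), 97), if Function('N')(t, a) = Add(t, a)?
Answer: 46075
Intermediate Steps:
G = Rational(-5, 2) (G = Mul(Rational(-1, 2), 5) = Rational(-5, 2) ≈ -2.5000)
Function('N')(t, a) = Add(a, t)
Mul(Mul(Function('N')(-7, G), -50), 97) = Mul(Mul(Add(Rational(-5, 2), -7), -50), 97) = Mul(Mul(Rational(-19, 2), -50), 97) = Mul(475, 97) = 46075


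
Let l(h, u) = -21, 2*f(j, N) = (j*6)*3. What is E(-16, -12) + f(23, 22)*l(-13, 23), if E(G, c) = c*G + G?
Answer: -4171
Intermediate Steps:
E(G, c) = G + G*c (E(G, c) = G*c + G = G + G*c)
f(j, N) = 9*j (f(j, N) = ((j*6)*3)/2 = ((6*j)*3)/2 = (18*j)/2 = 9*j)
E(-16, -12) + f(23, 22)*l(-13, 23) = -16*(1 - 12) + (9*23)*(-21) = -16*(-11) + 207*(-21) = 176 - 4347 = -4171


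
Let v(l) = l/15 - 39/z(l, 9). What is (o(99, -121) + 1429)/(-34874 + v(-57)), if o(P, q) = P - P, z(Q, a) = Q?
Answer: -135755/3313326 ≈ -0.040972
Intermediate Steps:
o(P, q) = 0
v(l) = -39/l + l/15 (v(l) = l/15 - 39/l = -39/l + l/15)
(o(99, -121) + 1429)/(-34874 + v(-57)) = (0 + 1429)/(-34874 + (-39/(-57) + (1/15)*(-57))) = 1429/(-34874 + (-39*(-1/57) - 19/5)) = 1429/(-34874 + (13/19 - 19/5)) = 1429/(-34874 - 296/95) = 1429/(-3313326/95) = 1429*(-95/3313326) = -135755/3313326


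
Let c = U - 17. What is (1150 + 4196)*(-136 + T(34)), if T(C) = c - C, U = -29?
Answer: -1154736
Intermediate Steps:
c = -46 (c = -29 - 17 = -46)
T(C) = -46 - C
(1150 + 4196)*(-136 + T(34)) = (1150 + 4196)*(-136 + (-46 - 1*34)) = 5346*(-136 + (-46 - 34)) = 5346*(-136 - 80) = 5346*(-216) = -1154736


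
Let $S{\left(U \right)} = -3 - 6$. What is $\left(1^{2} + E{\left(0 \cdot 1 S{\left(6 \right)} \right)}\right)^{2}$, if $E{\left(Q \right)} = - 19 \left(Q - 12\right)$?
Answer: $52441$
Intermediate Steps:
$S{\left(U \right)} = -9$ ($S{\left(U \right)} = -3 - 6 = -9$)
$E{\left(Q \right)} = 228 - 19 Q$ ($E{\left(Q \right)} = - 19 \left(-12 + Q\right) = 228 - 19 Q$)
$\left(1^{2} + E{\left(0 \cdot 1 S{\left(6 \right)} \right)}\right)^{2} = \left(1^{2} + \left(228 - 19 \cdot 0 \cdot 1 \left(-9\right)\right)\right)^{2} = \left(1 + \left(228 - 19 \cdot 0 \left(-9\right)\right)\right)^{2} = \left(1 + \left(228 - 0\right)\right)^{2} = \left(1 + \left(228 + 0\right)\right)^{2} = \left(1 + 228\right)^{2} = 229^{2} = 52441$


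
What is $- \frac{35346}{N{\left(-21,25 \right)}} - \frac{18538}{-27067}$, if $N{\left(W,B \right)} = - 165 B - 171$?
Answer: $\frac{172724905}{19379972} \approx 8.9126$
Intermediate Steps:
$N{\left(W,B \right)} = -171 - 165 B$
$- \frac{35346}{N{\left(-21,25 \right)}} - \frac{18538}{-27067} = - \frac{35346}{-171 - 4125} - \frac{18538}{-27067} = - \frac{35346}{-171 - 4125} - - \frac{18538}{27067} = - \frac{35346}{-4296} + \frac{18538}{27067} = \left(-35346\right) \left(- \frac{1}{4296}\right) + \frac{18538}{27067} = \frac{5891}{716} + \frac{18538}{27067} = \frac{172724905}{19379972}$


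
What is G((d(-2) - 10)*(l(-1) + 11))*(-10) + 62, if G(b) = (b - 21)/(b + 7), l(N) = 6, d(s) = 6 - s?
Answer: 1124/27 ≈ 41.630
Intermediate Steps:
G(b) = (-21 + b)/(7 + b)
G((d(-2) - 10)*(l(-1) + 11))*(-10) + 62 = ((-21 + ((6 - 1*(-2)) - 10)*(6 + 11))/(7 + ((6 - 1*(-2)) - 10)*(6 + 11)))*(-10) + 62 = ((-21 + ((6 + 2) - 10)*17)/(7 + ((6 + 2) - 10)*17))*(-10) + 62 = ((-21 + (8 - 10)*17)/(7 + (8 - 10)*17))*(-10) + 62 = ((-21 - 2*17)/(7 - 2*17))*(-10) + 62 = ((-21 - 34)/(7 - 34))*(-10) + 62 = (-55/(-27))*(-10) + 62 = -1/27*(-55)*(-10) + 62 = (55/27)*(-10) + 62 = -550/27 + 62 = 1124/27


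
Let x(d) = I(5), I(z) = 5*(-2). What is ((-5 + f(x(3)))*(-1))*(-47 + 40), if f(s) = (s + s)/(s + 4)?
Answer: -35/3 ≈ -11.667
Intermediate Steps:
I(z) = -10
x(d) = -10
f(s) = 2*s/(4 + s) (f(s) = (2*s)/(4 + s) = 2*s/(4 + s))
((-5 + f(x(3)))*(-1))*(-47 + 40) = ((-5 + 2*(-10)/(4 - 10))*(-1))*(-47 + 40) = ((-5 + 2*(-10)/(-6))*(-1))*(-7) = ((-5 + 2*(-10)*(-1/6))*(-1))*(-7) = ((-5 + 10/3)*(-1))*(-7) = -5/3*(-1)*(-7) = (5/3)*(-7) = -35/3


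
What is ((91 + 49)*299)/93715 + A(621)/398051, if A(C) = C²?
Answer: 10560552235/7460669893 ≈ 1.4155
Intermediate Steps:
((91 + 49)*299)/93715 + A(621)/398051 = ((91 + 49)*299)/93715 + 621²/398051 = (140*299)*(1/93715) + 385641*(1/398051) = 41860*(1/93715) + 385641/398051 = 8372/18743 + 385641/398051 = 10560552235/7460669893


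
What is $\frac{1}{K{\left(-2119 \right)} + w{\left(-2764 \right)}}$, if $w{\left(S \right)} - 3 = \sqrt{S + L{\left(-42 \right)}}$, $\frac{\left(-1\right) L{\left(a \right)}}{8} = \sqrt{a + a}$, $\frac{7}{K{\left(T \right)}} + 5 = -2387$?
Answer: $\frac{1}{\frac{7169}{2392} + \sqrt{-2764 - 16 i \sqrt{21}}} \approx 0.0013298 + 0.018926 i$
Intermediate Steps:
$K{\left(T \right)} = - \frac{7}{2392}$ ($K{\left(T \right)} = \frac{7}{-5 - 2387} = \frac{7}{-2392} = 7 \left(- \frac{1}{2392}\right) = - \frac{7}{2392}$)
$L{\left(a \right)} = - 8 \sqrt{2} \sqrt{a}$ ($L{\left(a \right)} = - 8 \sqrt{a + a} = - 8 \sqrt{2 a} = - 8 \sqrt{2} \sqrt{a}$)
$w{\left(S \right)} = 3 + \sqrt{S - 16 i \sqrt{21}}$ ($w{\left(S \right)} = 3 + \sqrt{S - 8 \sqrt{2} \sqrt{-42}} = 3 + \sqrt{S - 8 \sqrt{2} i \sqrt{42}} = 3 + \sqrt{S - 16 i \sqrt{21}}$)
$\frac{1}{K{\left(-2119 \right)} + w{\left(-2764 \right)}} = \frac{1}{- \frac{7}{2392} + \left(3 + \sqrt{-2764 - 16 i \sqrt{21}}\right)} = \frac{1}{\frac{7169}{2392} + \sqrt{-2764 - 16 i \sqrt{21}}}$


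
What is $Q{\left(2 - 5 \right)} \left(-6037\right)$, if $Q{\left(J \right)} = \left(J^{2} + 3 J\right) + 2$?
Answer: $-12074$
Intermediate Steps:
$Q{\left(J \right)} = 2 + J^{2} + 3 J$
$Q{\left(2 - 5 \right)} \left(-6037\right) = \left(2 + \left(2 - 5\right)^{2} + 3 \left(2 - 5\right)\right) \left(-6037\right) = \left(2 + \left(-3\right)^{2} + 3 \left(-3\right)\right) \left(-6037\right) = \left(2 + 9 - 9\right) \left(-6037\right) = 2 \left(-6037\right) = -12074$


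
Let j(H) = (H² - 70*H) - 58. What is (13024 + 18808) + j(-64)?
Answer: 40350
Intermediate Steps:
j(H) = -58 + H² - 70*H
(13024 + 18808) + j(-64) = (13024 + 18808) + (-58 + (-64)² - 70*(-64)) = 31832 + (-58 + 4096 + 4480) = 31832 + 8518 = 40350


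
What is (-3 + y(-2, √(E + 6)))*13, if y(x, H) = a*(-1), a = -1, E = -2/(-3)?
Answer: -26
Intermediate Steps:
E = ⅔ (E = -2*(-⅓) = ⅔ ≈ 0.66667)
y(x, H) = 1 (y(x, H) = -1*(-1) = 1)
(-3 + y(-2, √(E + 6)))*13 = (-3 + 1)*13 = -2*13 = -26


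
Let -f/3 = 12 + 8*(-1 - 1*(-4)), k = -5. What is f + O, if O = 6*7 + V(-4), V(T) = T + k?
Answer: -75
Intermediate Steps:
V(T) = -5 + T (V(T) = T - 5 = -5 + T)
f = -108 (f = -3*(12 + 8*(-1 - 1*(-4))) = -3*(12 + 8*(-1 + 4)) = -3*(12 + 8*3) = -3*(12 + 24) = -3*36 = -108)
O = 33 (O = 6*7 + (-5 - 4) = 42 - 9 = 33)
f + O = -108 + 33 = -75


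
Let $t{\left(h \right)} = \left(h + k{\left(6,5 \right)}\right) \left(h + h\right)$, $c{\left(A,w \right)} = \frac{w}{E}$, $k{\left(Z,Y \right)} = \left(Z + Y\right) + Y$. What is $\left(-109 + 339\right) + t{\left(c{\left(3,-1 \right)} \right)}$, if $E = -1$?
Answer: $264$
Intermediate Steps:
$k{\left(Z,Y \right)} = Z + 2 Y$ ($k{\left(Z,Y \right)} = \left(Y + Z\right) + Y = Z + 2 Y$)
$c{\left(A,w \right)} = - w$ ($c{\left(A,w \right)} = \frac{w}{-1} = w \left(-1\right) = - w$)
$t{\left(h \right)} = 2 h \left(16 + h\right)$ ($t{\left(h \right)} = \left(h + \left(6 + 2 \cdot 5\right)\right) \left(h + h\right) = \left(h + \left(6 + 10\right)\right) 2 h = \left(h + 16\right) 2 h = \left(16 + h\right) 2 h = 2 h \left(16 + h\right)$)
$\left(-109 + 339\right) + t{\left(c{\left(3,-1 \right)} \right)} = \left(-109 + 339\right) + 2 \left(\left(-1\right) \left(-1\right)\right) \left(16 - -1\right) = 230 + 2 \cdot 1 \left(16 + 1\right) = 230 + 2 \cdot 1 \cdot 17 = 230 + 34 = 264$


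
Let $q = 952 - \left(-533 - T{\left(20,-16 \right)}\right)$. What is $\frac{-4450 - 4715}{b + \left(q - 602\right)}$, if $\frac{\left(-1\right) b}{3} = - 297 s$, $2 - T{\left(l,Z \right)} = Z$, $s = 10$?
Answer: $- \frac{9165}{9811} \approx -0.93416$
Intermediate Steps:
$T{\left(l,Z \right)} = 2 - Z$
$b = 8910$ ($b = - 3 \left(\left(-297\right) 10\right) = \left(-3\right) \left(-2970\right) = 8910$)
$q = 1503$ ($q = 952 - \left(-533 - \left(2 - -16\right)\right) = 952 - \left(-533 - \left(2 + 16\right)\right) = 952 - \left(-533 - 18\right) = 952 - -551 = 952 + 551 = 1503$)
$\frac{-4450 - 4715}{b + \left(q - 602\right)} = \frac{-4450 - 4715}{8910 + \left(1503 - 602\right)} = - \frac{9165}{8910 + 901} = - \frac{9165}{9811}$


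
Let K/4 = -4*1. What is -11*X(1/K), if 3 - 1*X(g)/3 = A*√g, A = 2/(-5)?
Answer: -99 - 33*I/10 ≈ -99.0 - 3.3*I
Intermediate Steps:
K = -16 (K = 4*(-4*1) = 4*(-4) = -16)
A = -⅖ (A = 2*(-⅕) = -⅖ ≈ -0.40000)
X(g) = 9 + 6*√g/5 (X(g) = 9 - (-6)*√g/5 = 9 + 6*√g/5)
-11*X(1/K) = -11*(9 + 6*√(1/(-16))/5) = -11*(9 + 6*√(-1/16)/5) = -11*(9 + 6*(I/4)/5) = -11*(9 + 3*I/10) = -99 - 33*I/10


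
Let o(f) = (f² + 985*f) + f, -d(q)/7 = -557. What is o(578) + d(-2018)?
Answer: 907891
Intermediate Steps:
d(q) = 3899 (d(q) = -7*(-557) = 3899)
o(f) = f² + 986*f
o(578) + d(-2018) = 578*(986 + 578) + 3899 = 578*1564 + 3899 = 903992 + 3899 = 907891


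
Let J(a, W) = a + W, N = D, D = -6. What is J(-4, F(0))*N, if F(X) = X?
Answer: 24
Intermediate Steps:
N = -6
J(a, W) = W + a
J(-4, F(0))*N = (0 - 4)*(-6) = -4*(-6) = 24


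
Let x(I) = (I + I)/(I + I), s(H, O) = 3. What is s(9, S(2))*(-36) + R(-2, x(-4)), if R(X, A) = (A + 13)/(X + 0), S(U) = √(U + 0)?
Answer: -115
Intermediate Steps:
S(U) = √U
x(I) = 1 (x(I) = (2*I)/((2*I)) = (2*I)*(1/(2*I)) = 1)
R(X, A) = (13 + A)/X
s(9, S(2))*(-36) + R(-2, x(-4)) = 3*(-36) + (13 + 1)/(-2) = -108 - ½*14 = -108 - 7 = -115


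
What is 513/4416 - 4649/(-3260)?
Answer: 1850197/1199680 ≈ 1.5422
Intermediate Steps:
513/4416 - 4649/(-3260) = 513*(1/4416) - 4649*(-1/3260) = 171/1472 + 4649/3260 = 1850197/1199680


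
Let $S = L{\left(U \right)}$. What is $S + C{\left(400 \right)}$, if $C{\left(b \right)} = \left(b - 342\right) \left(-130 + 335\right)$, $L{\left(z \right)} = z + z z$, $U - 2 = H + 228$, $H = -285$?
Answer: $14860$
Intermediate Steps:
$U = -55$ ($U = 2 + \left(-285 + 228\right) = 2 - 57 = -55$)
$L{\left(z \right)} = z + z^{2}$
$S = 2970$ ($S = - 55 \left(1 - 55\right) = \left(-55\right) \left(-54\right) = 2970$)
$C{\left(b \right)} = -70110 + 205 b$ ($C{\left(b \right)} = \left(-342 + b\right) 205 = -70110 + 205 b$)
$S + C{\left(400 \right)} = 2970 + \left(-70110 + 205 \cdot 400\right) = 2970 + \left(-70110 + 82000\right) = 2970 + 11890 = 14860$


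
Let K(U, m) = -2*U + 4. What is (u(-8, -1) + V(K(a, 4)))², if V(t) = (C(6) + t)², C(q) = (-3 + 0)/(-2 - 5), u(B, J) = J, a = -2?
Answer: 11778624/2401 ≈ 4905.7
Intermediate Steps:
C(q) = 3/7 (C(q) = -3/(-7) = -3*(-⅐) = 3/7)
K(U, m) = 4 - 2*U
V(t) = (3/7 + t)²
(u(-8, -1) + V(K(a, 4)))² = (-1 + (3 + 7*(4 - 2*(-2)))²/49)² = (-1 + (3 + 7*(4 + 4))²/49)² = (-1 + (3 + 7*8)²/49)² = (-1 + (3 + 56)²/49)² = (-1 + (1/49)*59²)² = (-1 + (1/49)*3481)² = (-1 + 3481/49)² = (3432/49)² = 11778624/2401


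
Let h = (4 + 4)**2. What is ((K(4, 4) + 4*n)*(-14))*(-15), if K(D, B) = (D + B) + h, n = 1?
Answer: 15960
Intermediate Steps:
h = 64 (h = 8**2 = 64)
K(D, B) = 64 + B + D (K(D, B) = (D + B) + 64 = (B + D) + 64 = 64 + B + D)
((K(4, 4) + 4*n)*(-14))*(-15) = (((64 + 4 + 4) + 4*1)*(-14))*(-15) = ((72 + 4)*(-14))*(-15) = (76*(-14))*(-15) = -1064*(-15) = 15960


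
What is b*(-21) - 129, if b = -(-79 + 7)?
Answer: -1641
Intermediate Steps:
b = 72 (b = -1*(-72) = 72)
b*(-21) - 129 = 72*(-21) - 129 = -1512 - 129 = -1641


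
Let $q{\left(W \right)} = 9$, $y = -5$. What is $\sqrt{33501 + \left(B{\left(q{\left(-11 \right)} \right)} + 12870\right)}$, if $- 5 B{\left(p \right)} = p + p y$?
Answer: $\frac{\sqrt{1159455}}{5} \approx 215.36$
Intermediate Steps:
$B{\left(p \right)} = \frac{4 p}{5}$ ($B{\left(p \right)} = - \frac{p + p \left(-5\right)}{5} = - \frac{p - 5 p}{5} = - \frac{\left(-4\right) p}{5} = \frac{4 p}{5}$)
$\sqrt{33501 + \left(B{\left(q{\left(-11 \right)} \right)} + 12870\right)} = \sqrt{33501 + \left(\frac{4}{5} \cdot 9 + 12870\right)} = \sqrt{33501 + \left(\frac{36}{5} + 12870\right)} = \sqrt{33501 + \frac{64386}{5}} = \sqrt{\frac{231891}{5}} = \frac{\sqrt{1159455}}{5}$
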